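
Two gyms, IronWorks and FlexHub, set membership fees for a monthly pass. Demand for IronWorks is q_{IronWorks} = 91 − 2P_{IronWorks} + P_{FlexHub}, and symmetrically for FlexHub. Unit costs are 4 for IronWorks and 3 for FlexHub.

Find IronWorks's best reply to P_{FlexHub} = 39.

34.5

IronWorks's profit: π = (P_{IronWorks} − 4)(91 − 2P_{IronWorks} + P_{FlexHub}).
∂π/∂P_{IronWorks} = 99 − 4P_{IronWorks} + P_{FlexHub} = 0 ⇒ P_{IronWorks} = 24.75 + 0.25P_{FlexHub}.
At P_{FlexHub} = 39: P_{IronWorks} = 24.75 + 0.25·39 = 34.5.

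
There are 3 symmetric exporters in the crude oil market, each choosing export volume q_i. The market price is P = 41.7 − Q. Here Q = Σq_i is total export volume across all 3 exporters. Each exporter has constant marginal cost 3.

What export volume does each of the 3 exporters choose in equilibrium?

A representative exporter's profit is π_i = q_i(41.7 − Q) − 3q_i, with Q = q_i + Σ_{j≠i} q_j.
First-order condition: 38.7 − 2q_i − Σ_{j≠i} q_j = 0.
Imposing symmetry (q_j = q for all j) turns Σ_{j≠i} q_j into 2q, so 38.7 = 4q and q = 9.675.

9.675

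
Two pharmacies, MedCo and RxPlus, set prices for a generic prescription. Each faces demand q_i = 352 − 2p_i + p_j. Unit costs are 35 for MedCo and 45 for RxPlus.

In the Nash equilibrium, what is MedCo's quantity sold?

MedCo's profit: π = (p_{MedCo} − 35)(352 − 2p_{MedCo} + p_{RxPlus}).
∂π/∂p_{MedCo} = 422 − 4p_{MedCo} + p_{RxPlus} = 0 ⇒ p_{MedCo} = 105.5 + 0.25p_{RxPlus}.
Similarly p_{RxPlus} = 110.5 + 0.25p_{MedCo}.
Solving the two reaction functions simultaneously: (1 − (0.25)(0.25))p_{MedCo} = 105.5 + 0.25·110.5, so 0.9375p_{MedCo} = 133.125 and p_{MedCo} = 142.
Then p_{RxPlus} = 110.5 + 0.25·142 = 146.
q_{MedCo} = 352 − 2·142 + 146 = 214.

214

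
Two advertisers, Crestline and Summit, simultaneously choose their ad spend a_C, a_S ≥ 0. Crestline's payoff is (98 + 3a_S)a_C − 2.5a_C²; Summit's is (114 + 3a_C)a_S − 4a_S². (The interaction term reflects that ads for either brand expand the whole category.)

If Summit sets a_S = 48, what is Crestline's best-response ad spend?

48.4

Expanding Crestline's payoff: 98a_C + 3a_Sa_C − 2.5a_C².
∂π/∂a_C = 98 + 3a_S − 5a_C = 0, so a_C = 19.6 + 0.6a_S.
At a_S = 48: a_C = 19.6 + 0.6·48 = 48.4.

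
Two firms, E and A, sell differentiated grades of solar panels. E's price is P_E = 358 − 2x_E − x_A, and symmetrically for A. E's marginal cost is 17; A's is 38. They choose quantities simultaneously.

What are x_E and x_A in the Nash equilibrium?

69.6, 62.6

Firm E's profit: π = x_E(358 − 2x_E − x_A) − 17x_E.
∂π/∂x_E = 341 − 4x_E − x_A = 0 ⇒ x_E = 85.25 − 0.25x_A.
Similarly x_A = 80 − 0.25x_E.
Plugging x_A into E's best response: x_E = 85.25 − 0.25(80 − 0.25x_E) ⇒ 0.9375x_E = 65.25, so x_E = 69.6.
Then x_A = 80 − 0.25·69.6 = 62.6.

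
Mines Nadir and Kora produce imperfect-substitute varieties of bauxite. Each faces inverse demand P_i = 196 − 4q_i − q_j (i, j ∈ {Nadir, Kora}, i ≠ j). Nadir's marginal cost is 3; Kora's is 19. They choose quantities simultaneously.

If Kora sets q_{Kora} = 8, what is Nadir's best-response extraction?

23.125

Mine Nadir's profit: π = q_{Nadir}(196 − 4q_{Nadir} − q_{Kora}) − 3q_{Nadir}.
∂π/∂q_{Nadir} = 193 − 8q_{Nadir} − q_{Kora} = 0 ⇒ q_{Nadir} = 24.125 − 0.125q_{Kora}.
At q_{Kora} = 8: q_{Nadir} = 24.125 − 0.125·8 = 23.125.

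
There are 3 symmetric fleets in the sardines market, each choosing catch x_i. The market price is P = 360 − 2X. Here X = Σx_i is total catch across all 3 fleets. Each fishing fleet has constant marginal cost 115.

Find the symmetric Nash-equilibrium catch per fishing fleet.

A representative fishing fleet's profit is π_i = x_i(360 − 2X) − 115x_i, with X = x_i + Σ_{j≠i} x_j.
First-order condition: 245 − 4x_i − 2Σ_{j≠i} x_j = 0.
With identical fishing fleets, set every x_j = x: then 245 − 4x − 4x = 0, i.e. x = 245/8 = 30.625.

30.625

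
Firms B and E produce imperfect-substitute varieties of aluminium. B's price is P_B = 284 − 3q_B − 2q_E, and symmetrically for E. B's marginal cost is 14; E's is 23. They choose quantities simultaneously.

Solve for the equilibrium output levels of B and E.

Firm B's profit: π = q_B(284 − 3q_B − 2q_E) − 14q_B.
∂π/∂q_B = 270 − 6q_B − 2q_E = 0 ⇒ q_B = 45 − (1/3)q_E.
Similarly q_E = 43.5 − (1/3)q_B.
Solving the two reaction functions simultaneously: (1 − (−1/3)(−1/3))q_B = 45 − (1/3)·43.5, so (8/9)q_B = 30.5 and q_B = 34.3125.
Then q_E = 43.5 − (1/3)·34.3125 = 32.0625.

34.3125, 32.0625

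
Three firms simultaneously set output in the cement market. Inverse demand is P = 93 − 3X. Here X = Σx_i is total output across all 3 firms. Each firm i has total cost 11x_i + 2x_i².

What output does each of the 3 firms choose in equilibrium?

5.125

A representative firm's profit is π_i = x_i(93 − 3X) − 11x_i − 2x_i², with X = x_i + Σ_{j≠i} x_j.
First-order condition: 82 − 10x_i − 3Σ_{j≠i} x_j = 0.
Imposing symmetry (x_j = x for all j) turns Σ_{j≠i} x_j into 2x, so 82 = 16x and x = 5.125.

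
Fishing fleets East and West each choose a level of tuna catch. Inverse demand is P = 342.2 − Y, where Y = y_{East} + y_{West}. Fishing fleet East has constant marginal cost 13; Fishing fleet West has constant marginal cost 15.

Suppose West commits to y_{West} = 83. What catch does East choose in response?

Fishing fleet East's profit: π = y_{East}(342.2 − (y_{East} + y_{West})) − 13y_{East}.
∂π/∂y_{East} = 329.2 − 2y_{East} − y_{West} = 0, so y_{East} = 164.6 − 0.5y_{West}.
At y_{West} = 83: y_{East} = 164.6 − 0.5·83 = 123.1.

123.1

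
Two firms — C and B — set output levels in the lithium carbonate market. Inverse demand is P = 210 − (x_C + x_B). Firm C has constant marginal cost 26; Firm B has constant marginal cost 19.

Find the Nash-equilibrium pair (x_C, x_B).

Firm C's profit: π = x_C(210 − (x_C + x_B)) − 26x_C.
∂π/∂x_C = 184 − 2x_C − x_B = 0, so x_C = 92 − 0.5x_B.
By the same steps for B: x_B = 95.5 − 0.5x_C.
Substituting the second reaction function into the first: x_C = 92 − 0.5(95.5 − 0.5x_C), which gives 0.75x_C = 44.25 ⇒ x_C = 59.
Then x_B = 95.5 − 0.5·59 = 66.

59, 66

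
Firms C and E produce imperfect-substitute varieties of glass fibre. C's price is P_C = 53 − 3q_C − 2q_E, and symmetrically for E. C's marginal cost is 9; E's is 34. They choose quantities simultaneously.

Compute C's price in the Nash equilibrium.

Firm C's profit: π = q_C(53 − 3q_C − 2q_E) − 9q_C.
∂π/∂q_C = 44 − 6q_C − 2q_E = 0 ⇒ q_C = 22/3 − (1/3)q_E.
Similarly q_E = 19/6 − (1/3)q_C.
Plugging q_E into C's best response: q_C = 22/3 − (1/3)(19/6 − (1/3)q_C) ⇒ (8/9)q_C = 113/18, so q_C = 7.0625.
Then q_E = 19/6 − (1/3)·7.0625 = 0.8125.
P_C = 53 − 3·7.0625 − 2·0.8125 = 30.1875.

30.1875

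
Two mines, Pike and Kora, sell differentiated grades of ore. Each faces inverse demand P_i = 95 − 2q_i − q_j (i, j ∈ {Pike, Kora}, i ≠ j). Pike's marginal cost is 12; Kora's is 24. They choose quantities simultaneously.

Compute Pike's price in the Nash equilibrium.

Mine Pike's profit: π = q_{Pike}(95 − 2q_{Pike} − q_{Kora}) − 12q_{Pike}.
∂π/∂q_{Pike} = 83 − 4q_{Pike} − q_{Kora} = 0 ⇒ q_{Pike} = 20.75 − 0.25q_{Kora}.
Similarly q_{Kora} = 17.75 − 0.25q_{Pike}.
Plugging q_{Kora} into Pike's best response: q_{Pike} = 20.75 − 0.25(17.75 − 0.25q_{Pike}) ⇒ 0.9375q_{Pike} = 16.3125, so q_{Pike} = 17.4.
Then q_{Kora} = 17.75 − 0.25·17.4 = 13.4.
P_{Pike} = 95 − 2·17.4 − 13.4 = 46.8.

46.8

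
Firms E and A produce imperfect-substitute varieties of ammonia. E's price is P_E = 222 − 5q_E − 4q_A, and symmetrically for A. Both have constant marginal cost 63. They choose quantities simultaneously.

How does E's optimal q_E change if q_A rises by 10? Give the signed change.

-4

Firm E's profit: π = q_E(222 − 5q_E − 4q_A) − 63q_E.
∂π/∂q_E = 159 − 10q_E − 4q_A = 0 ⇒ q_E = 15.9 − 0.4q_A.
The reaction-function slope is −0.4, so a 10-unit rise in q_A moves q_E by −0.4 × 10 = −4. E's best response falls — the actions are strategic substitutes.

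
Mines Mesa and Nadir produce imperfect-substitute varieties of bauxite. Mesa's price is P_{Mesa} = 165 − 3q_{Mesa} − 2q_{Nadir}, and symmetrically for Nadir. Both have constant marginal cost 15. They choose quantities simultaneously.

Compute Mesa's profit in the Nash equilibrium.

1054.6875

Mine Mesa's profit: π = q_{Mesa}(165 − 3q_{Mesa} − 2q_{Nadir}) − 15q_{Mesa}.
∂π/∂q_{Mesa} = 150 − 6q_{Mesa} − 2q_{Nadir} = 0 ⇒ q_{Mesa} = 25 − (1/3)q_{Nadir}.
By symmetry q_{Nadir} = q_{Mesa}; substituting into the reaction function, (4/3)q_{Mesa} = 25 and q_{Mesa} = 18.75.
P_{Mesa} = 165 − 3·18.75 − 2·18.75 = 71.25.
Profit = (71.25 − 15)·18.75 = 1054.6875.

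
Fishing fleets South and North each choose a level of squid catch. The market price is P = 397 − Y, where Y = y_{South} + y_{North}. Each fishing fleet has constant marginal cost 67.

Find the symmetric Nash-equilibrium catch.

Fishing fleet South's profit: π = y_{South}(397 − (y_{South} + y_{North})) − 67y_{South}.
∂π/∂y_{South} = 330 − 2y_{South} − y_{North} = 0, so y_{South} = 165 − 0.5y_{North}.
The game is symmetric, so in equilibrium y_{North} = y_{South}: the reaction function gives 1.5y_{South} = 165, hence y_{South} = 110.

110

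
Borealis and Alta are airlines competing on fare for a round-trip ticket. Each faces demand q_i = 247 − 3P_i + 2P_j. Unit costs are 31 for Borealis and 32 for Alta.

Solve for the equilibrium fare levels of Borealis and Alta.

85.1875, 85.5625

Borealis's profit: π = (P_{Borealis} − 31)(247 − 3P_{Borealis} + 2P_{Alta}).
∂π/∂P_{Borealis} = 340 − 6P_{Borealis} + 2P_{Alta} = 0 ⇒ P_{Borealis} = 170/3 + (1/3)P_{Alta}.
Similarly P_{Alta} = 343/6 + (1/3)P_{Borealis}.
Plugging P_{Alta} into Borealis's best response: P_{Borealis} = 170/3 + (1/3)(343/6 + (1/3)P_{Borealis}) ⇒ (8/9)P_{Borealis} = 1363/18, so P_{Borealis} = 85.1875.
Then P_{Alta} = 343/6 + (1/3)·85.1875 = 85.5625.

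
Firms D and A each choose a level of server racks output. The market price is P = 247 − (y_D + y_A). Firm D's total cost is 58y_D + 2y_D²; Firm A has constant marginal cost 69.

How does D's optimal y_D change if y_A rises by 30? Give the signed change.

-5

Firm D's profit: π = y_D(247 − (y_D + y_A)) − 58y_D − 2y_D².
∂π/∂y_D = 189 − 6y_D − y_A = 0, so y_D = 31.5 − (1/6)y_A.
The reaction-function slope is −1/6, so a 30-unit rise in y_A moves y_D by −1/6 × 30 = −5. D's best response falls — the actions are strategic substitutes.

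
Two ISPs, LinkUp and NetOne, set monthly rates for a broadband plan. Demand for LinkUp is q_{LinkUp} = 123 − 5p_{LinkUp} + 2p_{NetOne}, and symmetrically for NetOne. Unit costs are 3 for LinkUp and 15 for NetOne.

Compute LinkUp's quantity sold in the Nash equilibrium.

LinkUp's profit: π = (p_{LinkUp} − 3)(123 − 5p_{LinkUp} + 2p_{NetOne}).
∂π/∂p_{LinkUp} = 138 − 10p_{LinkUp} + 2p_{NetOne} = 0 ⇒ p_{LinkUp} = 13.8 + 0.2p_{NetOne}.
Similarly p_{NetOne} = 19.8 + 0.2p_{LinkUp}.
Solving the two reaction functions simultaneously: (1 − (0.2)(0.2))p_{LinkUp} = 13.8 + 0.2·19.8, so 0.96p_{LinkUp} = 17.76 and p_{LinkUp} = 18.5.
Then p_{NetOne} = 19.8 + 0.2·18.5 = 23.5.
q_{LinkUp} = 123 − 5·18.5 + 2·23.5 = 77.5.

77.5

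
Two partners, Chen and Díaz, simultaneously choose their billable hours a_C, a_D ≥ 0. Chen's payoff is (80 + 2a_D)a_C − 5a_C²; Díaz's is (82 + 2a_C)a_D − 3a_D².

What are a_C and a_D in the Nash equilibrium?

11.5, 17.5

Expanding Chen's payoff: 80a_C + 2a_Da_C − 5a_C².
∂π/∂a_C = 80 + 2a_D − 10a_C = 0, so a_C = 8 + 0.2a_D.
Likewise for Díaz: a_D = 41/3 + (1/3)a_C.
Substituting the second reaction function into the first: a_C = 8 + 0.2(41/3 + (1/3)a_C), which gives (14/15)a_C = 161/15 ⇒ a_C = 11.5.
Then a_D = 41/3 + (1/3)·11.5 = 17.5.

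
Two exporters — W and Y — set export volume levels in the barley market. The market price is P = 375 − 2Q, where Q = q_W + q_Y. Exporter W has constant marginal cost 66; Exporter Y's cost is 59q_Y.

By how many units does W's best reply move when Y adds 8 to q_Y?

Exporter W's profit: π = q_W(375 − 2(q_W + q_Y)) − 66q_W.
∂π/∂q_W = 309 − 4q_W − 2q_Y = 0, so q_W = 77.25 − 0.5q_Y.
The reaction-function slope is −0.5, so an 8-unit rise in q_Y moves q_W by −0.5 × 8 = −4. W's best response falls — the actions are strategic substitutes.

-4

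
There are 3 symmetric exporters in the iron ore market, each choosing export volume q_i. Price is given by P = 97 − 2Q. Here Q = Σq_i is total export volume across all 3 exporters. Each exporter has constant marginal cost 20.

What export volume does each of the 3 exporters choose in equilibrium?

A representative exporter's profit is π_i = q_i(97 − 2Q) − 20q_i, with Q = q_i + Σ_{j≠i} q_j.
First-order condition: 77 − 4q_i − 2Σ_{j≠i} q_j = 0.
In a symmetric equilibrium every exporter chooses the same q, so Σ_{j≠i} q_j = 2q. The condition becomes 77 − 8q = 0, giving q = 77/8 = 9.625.

9.625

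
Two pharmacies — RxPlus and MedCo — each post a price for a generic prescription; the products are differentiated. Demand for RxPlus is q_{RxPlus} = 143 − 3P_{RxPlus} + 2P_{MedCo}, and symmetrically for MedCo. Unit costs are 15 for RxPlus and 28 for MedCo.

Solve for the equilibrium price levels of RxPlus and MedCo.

RxPlus's profit: π = (P_{RxPlus} − 15)(143 − 3P_{RxPlus} + 2P_{MedCo}).
∂π/∂P_{RxPlus} = 188 − 6P_{RxPlus} + 2P_{MedCo} = 0 ⇒ P_{RxPlus} = 94/3 + (1/3)P_{MedCo}.
Similarly P_{MedCo} = 227/6 + (1/3)P_{RxPlus}.
Plugging P_{MedCo} into RxPlus's best response: P_{RxPlus} = 94/3 + (1/3)(227/6 + (1/3)P_{RxPlus}) ⇒ (8/9)P_{RxPlus} = 791/18, so P_{RxPlus} = 49.4375.
Then P_{MedCo} = 227/6 + (1/3)·49.4375 = 54.3125.

49.4375, 54.3125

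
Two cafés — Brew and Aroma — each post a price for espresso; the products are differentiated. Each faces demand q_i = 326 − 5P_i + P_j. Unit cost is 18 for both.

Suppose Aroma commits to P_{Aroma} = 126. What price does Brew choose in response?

54.2

Brew's profit: π = (P_{Brew} − 18)(326 − 5P_{Brew} + P_{Aroma}).
∂π/∂P_{Brew} = 416 − 10P_{Brew} + P_{Aroma} = 0 ⇒ P_{Brew} = 41.6 + 0.1P_{Aroma}.
At P_{Aroma} = 126: P_{Brew} = 41.6 + 0.1·126 = 54.2.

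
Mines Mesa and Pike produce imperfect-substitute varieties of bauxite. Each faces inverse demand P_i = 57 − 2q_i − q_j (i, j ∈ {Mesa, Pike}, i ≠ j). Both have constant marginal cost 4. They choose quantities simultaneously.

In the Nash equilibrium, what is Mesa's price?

Mine Mesa's profit: π = q_{Mesa}(57 − 2q_{Mesa} − q_{Pike}) − 4q_{Mesa}.
∂π/∂q_{Mesa} = 53 − 4q_{Mesa} − q_{Pike} = 0 ⇒ q_{Mesa} = 13.25 − 0.25q_{Pike}.
By symmetry q_{Pike} = q_{Mesa}; substituting into the reaction function, 1.25q_{Mesa} = 13.25 and q_{Mesa} = 10.6.
P_{Mesa} = 57 − 2·10.6 − 10.6 = 25.2.

25.2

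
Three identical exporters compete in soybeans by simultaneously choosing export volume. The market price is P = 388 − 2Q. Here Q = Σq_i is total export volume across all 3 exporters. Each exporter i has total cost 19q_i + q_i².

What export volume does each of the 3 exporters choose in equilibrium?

A representative exporter's profit is π_i = q_i(388 − 2Q) − 19q_i − q_i², with Q = q_i + Σ_{j≠i} q_j.
First-order condition: 369 − 6q_i − 2Σ_{j≠i} q_j = 0.
Imposing symmetry (q_j = q for all j) turns Σ_{j≠i} q_j into 2q, so 369 = 10q and q = 36.9.

36.9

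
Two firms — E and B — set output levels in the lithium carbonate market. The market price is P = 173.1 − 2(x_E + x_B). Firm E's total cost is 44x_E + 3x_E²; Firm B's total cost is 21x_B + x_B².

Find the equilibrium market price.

111.2

Firm E's profit: π = x_E(173.1 − 2(x_E + x_B)) − 44x_E − 3x_E².
∂π/∂x_E = 129.1 − 10x_E − 2x_B = 0, so x_E = 12.91 − 0.2x_B.
For B: ∂π/∂x_B = 152.1 − 6x_B − 2x_E = 0 ⇒ x_B = 25.35 − (1/3)x_E.
Substituting the second reaction function into the first: x_E = 12.91 − 0.2(25.35 − (1/3)x_E), which gives (14/15)x_E = 7.84 ⇒ x_E = 8.4.
Then x_B = 25.35 − (1/3)·8.4 = 22.55.
Equilibrium price: P = 173.1 − 2·30.95 = 111.2.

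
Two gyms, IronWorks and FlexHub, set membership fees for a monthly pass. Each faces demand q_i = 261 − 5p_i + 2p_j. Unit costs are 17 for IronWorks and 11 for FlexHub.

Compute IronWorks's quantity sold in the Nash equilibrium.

128.125

IronWorks's profit: π = (p_{IronWorks} − 17)(261 − 5p_{IronWorks} + 2p_{FlexHub}).
∂π/∂p_{IronWorks} = 346 − 10p_{IronWorks} + 2p_{FlexHub} = 0 ⇒ p_{IronWorks} = 34.6 + 0.2p_{FlexHub}.
Similarly p_{FlexHub} = 31.6 + 0.2p_{IronWorks}.
Plugging p_{FlexHub} into IronWorks's best response: p_{IronWorks} = 34.6 + 0.2(31.6 + 0.2p_{IronWorks}) ⇒ 0.96p_{IronWorks} = 40.92, so p_{IronWorks} = 42.625.
Then p_{FlexHub} = 31.6 + 0.2·42.625 = 40.125.
q_{IronWorks} = 261 − 5·42.625 + 2·40.125 = 128.125.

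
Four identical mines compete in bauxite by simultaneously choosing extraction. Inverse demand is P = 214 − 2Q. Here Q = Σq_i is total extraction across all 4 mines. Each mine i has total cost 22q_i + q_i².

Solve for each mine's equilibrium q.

16

A representative mine's profit is π_i = q_i(214 − 2Q) − 22q_i − q_i², with Q = q_i + Σ_{j≠i} q_j.
First-order condition: 192 − 6q_i − 2Σ_{j≠i} q_j = 0.
Imposing symmetry (q_j = q for all j) turns Σ_{j≠i} q_j into 3q, so 192 = 12q and q = 16.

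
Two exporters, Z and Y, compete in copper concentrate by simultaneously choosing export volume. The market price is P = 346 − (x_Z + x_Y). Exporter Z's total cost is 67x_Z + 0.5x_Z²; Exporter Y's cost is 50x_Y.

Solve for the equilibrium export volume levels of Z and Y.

Exporter Z's profit: π = x_Z(346 − (x_Z + x_Y)) − 67x_Z − 0.5x_Z².
∂π/∂x_Z = 279 − 3x_Z − x_Y = 0, so x_Z = 93 − (1/3)x_Y.
For Y: ∂π/∂x_Y = 296 − 2x_Y − x_Z = 0 ⇒ x_Y = 148 − 0.5x_Z.
Solving the two reaction functions simultaneously: (1 − (−1/3)(−0.5))x_Z = 93 − (1/3)·148, so (5/6)x_Z = 131/3 and x_Z = 52.4.
Then x_Y = 148 − 0.5·52.4 = 121.8.

52.4, 121.8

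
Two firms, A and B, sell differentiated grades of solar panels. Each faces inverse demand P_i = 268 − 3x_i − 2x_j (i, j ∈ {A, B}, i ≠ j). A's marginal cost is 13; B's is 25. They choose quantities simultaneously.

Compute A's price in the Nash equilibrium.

Firm A's profit: π = x_A(268 − 3x_A − 2x_B) − 13x_A.
∂π/∂x_A = 255 − 6x_A − 2x_B = 0 ⇒ x_A = 42.5 − (1/3)x_B.
Similarly x_B = 40.5 − (1/3)x_A.
Plugging x_B into A's best response: x_A = 42.5 − (1/3)(40.5 − (1/3)x_A) ⇒ (8/9)x_A = 29, so x_A = 32.625.
Then x_B = 40.5 − (1/3)·32.625 = 29.625.
P_A = 268 − 3·32.625 − 2·29.625 = 110.875.

110.875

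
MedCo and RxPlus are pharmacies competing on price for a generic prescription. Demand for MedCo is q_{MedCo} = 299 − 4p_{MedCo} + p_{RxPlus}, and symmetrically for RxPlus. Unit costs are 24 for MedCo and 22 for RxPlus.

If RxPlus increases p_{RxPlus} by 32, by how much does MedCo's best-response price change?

MedCo's profit: π = (p_{MedCo} − 24)(299 − 4p_{MedCo} + p_{RxPlus}).
∂π/∂p_{MedCo} = 395 − 8p_{MedCo} + p_{RxPlus} = 0 ⇒ p_{MedCo} = 49.375 + 0.125p_{RxPlus}.
The reaction-function slope is 0.125, so a 32-unit rise in p_{RxPlus} moves p_{MedCo} by 0.125 × 32 = 4. MedCo's best response rises — the actions are strategic complements.

4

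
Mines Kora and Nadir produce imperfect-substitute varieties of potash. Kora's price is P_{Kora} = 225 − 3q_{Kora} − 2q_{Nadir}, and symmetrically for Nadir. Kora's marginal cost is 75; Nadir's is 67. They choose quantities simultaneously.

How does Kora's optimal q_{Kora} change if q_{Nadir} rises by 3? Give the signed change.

Mine Kora's profit: π = q_{Kora}(225 − 3q_{Kora} − 2q_{Nadir}) − 75q_{Kora}.
∂π/∂q_{Kora} = 150 − 6q_{Kora} − 2q_{Nadir} = 0 ⇒ q_{Kora} = 25 − (1/3)q_{Nadir}.
The reaction-function slope is −1/3, so a 3-unit rise in q_{Nadir} moves q_{Kora} by −1/3 × 3 = −1. Kora's best response falls — the actions are strategic substitutes.

-1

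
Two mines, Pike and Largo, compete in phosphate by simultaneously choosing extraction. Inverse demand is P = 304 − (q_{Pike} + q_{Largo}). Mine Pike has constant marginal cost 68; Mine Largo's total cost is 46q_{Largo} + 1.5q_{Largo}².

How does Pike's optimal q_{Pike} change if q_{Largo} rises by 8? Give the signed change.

-4

Mine Pike's profit: π = q_{Pike}(304 − (q_{Pike} + q_{Largo})) − 68q_{Pike}.
∂π/∂q_{Pike} = 236 − 2q_{Pike} − q_{Largo} = 0, so q_{Pike} = 118 − 0.5q_{Largo}.
The reaction-function slope is −0.5, so an 8-unit rise in q_{Largo} moves q_{Pike} by −0.5 × 8 = −4. Pike's best response falls — the actions are strategic substitutes.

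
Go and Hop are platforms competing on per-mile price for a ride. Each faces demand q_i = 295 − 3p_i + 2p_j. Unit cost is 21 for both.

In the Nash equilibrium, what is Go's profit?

14076.75

Go's profit: π = (p_{Go} − 21)(295 − 3p_{Go} + 2p_{Hop}).
∂π/∂p_{Go} = 358 − 6p_{Go} + 2p_{Hop} = 0 ⇒ p_{Go} = 179/3 + (1/3)p_{Hop}.
By symmetry p_{Hop} = p_{Go}; substituting into the reaction function, (2/3)p_{Go} = 179/3 and p_{Go} = 89.5.
q_{Go} = 295 − 3·89.5 + 2·89.5 = 205.5.
Profit = (89.5 − 21)·205.5 = 14076.75.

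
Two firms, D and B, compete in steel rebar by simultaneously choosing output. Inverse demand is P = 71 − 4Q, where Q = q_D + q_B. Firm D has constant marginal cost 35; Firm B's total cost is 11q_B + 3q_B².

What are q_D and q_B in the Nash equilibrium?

2.75, 3.5

Firm D's profit: π = q_D(71 − 4(q_D + q_B)) − 35q_D.
∂π/∂q_D = 36 − 8q_D − 4q_B = 0, so q_D = 4.5 − 0.5q_B.
For B: ∂π/∂q_B = 60 − 14q_B − 4q_D = 0 ⇒ q_B = 30/7 − (2/7)q_D.
Plugging q_B into D's best response: q_D = 4.5 − 0.5(30/7 − (2/7)q_D) ⇒ (6/7)q_D = 33/14, so q_D = 2.75.
Then q_B = 30/7 − (2/7)·2.75 = 3.5.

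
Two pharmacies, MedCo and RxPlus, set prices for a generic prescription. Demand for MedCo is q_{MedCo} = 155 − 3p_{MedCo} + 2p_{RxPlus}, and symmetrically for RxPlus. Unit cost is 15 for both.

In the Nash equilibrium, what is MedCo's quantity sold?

105

MedCo's profit: π = (p_{MedCo} − 15)(155 − 3p_{MedCo} + 2p_{RxPlus}).
∂π/∂p_{MedCo} = 200 − 6p_{MedCo} + 2p_{RxPlus} = 0 ⇒ p_{MedCo} = 100/3 + (1/3)p_{RxPlus}.
Setting p_{MedCo} = p_{RxPlus} in the reaction function: p_{MedCo} = 100/3 + (1/3)p_{MedCo}, so p_{MedCo} = (100/3) / (2/3) = 50.
q_{MedCo} = 155 − 3·50 + 2·50 = 105.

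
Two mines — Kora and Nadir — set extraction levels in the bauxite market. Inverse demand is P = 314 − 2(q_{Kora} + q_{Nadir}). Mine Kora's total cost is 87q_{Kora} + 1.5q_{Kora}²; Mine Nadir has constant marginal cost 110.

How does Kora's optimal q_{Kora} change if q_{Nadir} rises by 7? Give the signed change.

Mine Kora's profit: π = q_{Kora}(314 − 2(q_{Kora} + q_{Nadir})) − 87q_{Kora} − 1.5q_{Kora}².
∂π/∂q_{Kora} = 227 − 7q_{Kora} − 2q_{Nadir} = 0, so q_{Kora} = 227/7 − (2/7)q_{Nadir}.
The reaction-function slope is −2/7, so a 7-unit rise in q_{Nadir} moves q_{Kora} by −2/7 × 7 = −2. Kora's best response falls — the actions are strategic substitutes.

-2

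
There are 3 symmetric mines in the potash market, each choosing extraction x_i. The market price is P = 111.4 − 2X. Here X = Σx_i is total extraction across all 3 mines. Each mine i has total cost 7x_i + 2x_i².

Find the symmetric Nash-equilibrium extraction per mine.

A representative mine's profit is π_i = x_i(111.4 − 2X) − 7x_i − 2x_i², with X = x_i + Σ_{j≠i} x_j.
First-order condition: 104.4 − 8x_i − 2Σ_{j≠i} x_j = 0.
With identical mines, set every x_j = x: then 104.4 − 8x − 4x = 0, i.e. x = 104.4/12 = 8.7.

8.7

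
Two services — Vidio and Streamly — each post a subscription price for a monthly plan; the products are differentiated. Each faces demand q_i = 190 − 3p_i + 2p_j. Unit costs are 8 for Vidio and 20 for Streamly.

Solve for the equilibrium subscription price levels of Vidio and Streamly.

55.75, 60.25

Vidio's profit: π = (p_{Vidio} − 8)(190 − 3p_{Vidio} + 2p_{Streamly}).
∂π/∂p_{Vidio} = 214 − 6p_{Vidio} + 2p_{Streamly} = 0 ⇒ p_{Vidio} = 107/3 + (1/3)p_{Streamly}.
Similarly p_{Streamly} = 125/3 + (1/3)p_{Vidio}.
Solving the two reaction functions simultaneously: (1 − (1/3)(1/3))p_{Vidio} = 107/3 + (1/3)·(125/3), so (8/9)p_{Vidio} = 446/9 and p_{Vidio} = 55.75.
Then p_{Streamly} = 125/3 + (1/3)·55.75 = 60.25.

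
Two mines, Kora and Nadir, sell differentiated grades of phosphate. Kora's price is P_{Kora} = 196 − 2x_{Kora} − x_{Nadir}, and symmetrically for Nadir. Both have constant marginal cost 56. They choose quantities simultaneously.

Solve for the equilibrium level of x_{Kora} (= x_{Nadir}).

28

Mine Kora's profit: π = x_{Kora}(196 − 2x_{Kora} − x_{Nadir}) − 56x_{Kora}.
∂π/∂x_{Kora} = 140 − 4x_{Kora} − x_{Nadir} = 0 ⇒ x_{Kora} = 35 − 0.25x_{Nadir}.
By symmetry x_{Nadir} = x_{Kora}; substituting into the reaction function, 1.25x_{Kora} = 35 and x_{Kora} = 28.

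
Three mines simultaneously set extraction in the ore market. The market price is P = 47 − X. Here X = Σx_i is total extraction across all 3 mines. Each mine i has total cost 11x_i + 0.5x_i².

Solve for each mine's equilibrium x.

7.2

A representative mine's profit is π_i = x_i(47 − X) − 11x_i − 0.5x_i², with X = x_i + Σ_{j≠i} x_j.
First-order condition: 36 − 3x_i − Σ_{j≠i} x_j = 0.
Imposing symmetry (x_j = x for all j) turns Σ_{j≠i} x_j into 2x, so 36 = 5x and x = 7.2.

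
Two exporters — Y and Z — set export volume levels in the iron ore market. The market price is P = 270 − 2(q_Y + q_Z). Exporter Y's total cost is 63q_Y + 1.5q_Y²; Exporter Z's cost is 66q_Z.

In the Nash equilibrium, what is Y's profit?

1071.875

Exporter Y's profit: π = q_Y(270 − 2(q_Y + q_Z)) − 63q_Y − 1.5q_Y².
∂π/∂q_Y = 207 − 7q_Y − 2q_Z = 0, so q_Y = 207/7 − (2/7)q_Z.
For Z: ∂π/∂q_Z = 204 − 4q_Z − 2q_Y = 0 ⇒ q_Z = 51 − 0.5q_Y.
Solving the two reaction functions simultaneously: (1 − (−2/7)(−0.5))q_Y = 207/7 − (2/7)·51, so (6/7)q_Y = 15 and q_Y = 17.5.
Then q_Z = 51 − 0.5·17.5 = 42.25.
Price P = 270 − 2·59.75 = 150.5.
Y's profit: (150.5 − 63)·17.5 − 1.5(17.5)² = 1071.875.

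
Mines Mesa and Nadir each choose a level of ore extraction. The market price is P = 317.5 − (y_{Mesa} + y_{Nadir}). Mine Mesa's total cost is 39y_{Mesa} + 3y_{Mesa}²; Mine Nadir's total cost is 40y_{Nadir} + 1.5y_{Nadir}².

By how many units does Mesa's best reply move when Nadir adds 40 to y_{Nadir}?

Mine Mesa's profit: π = y_{Mesa}(317.5 − (y_{Mesa} + y_{Nadir})) − 39y_{Mesa} − 3y_{Mesa}².
∂π/∂y_{Mesa} = 278.5 − 8y_{Mesa} − y_{Nadir} = 0, so y_{Mesa} = 34.8125 − 0.125y_{Nadir}.
The reaction-function slope is −0.125, so a 40-unit rise in y_{Nadir} moves y_{Mesa} by −0.125 × 40 = −5. Mesa's best response falls — the actions are strategic substitutes.

-5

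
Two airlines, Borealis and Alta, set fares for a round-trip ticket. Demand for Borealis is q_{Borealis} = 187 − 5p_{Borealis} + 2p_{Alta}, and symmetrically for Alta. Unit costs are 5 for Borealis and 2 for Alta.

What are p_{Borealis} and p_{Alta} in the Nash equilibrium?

Borealis's profit: π = (p_{Borealis} − 5)(187 − 5p_{Borealis} + 2p_{Alta}).
∂π/∂p_{Borealis} = 212 − 10p_{Borealis} + 2p_{Alta} = 0 ⇒ p_{Borealis} = 21.2 + 0.2p_{Alta}.
Similarly p_{Alta} = 19.7 + 0.2p_{Borealis}.
Substituting the second reaction function into the first: p_{Borealis} = 21.2 + 0.2(19.7 + 0.2p_{Borealis}), which gives 0.96p_{Borealis} = 25.14 ⇒ p_{Borealis} = 26.1875.
Then p_{Alta} = 19.7 + 0.2·26.1875 = 24.9375.

26.1875, 24.9375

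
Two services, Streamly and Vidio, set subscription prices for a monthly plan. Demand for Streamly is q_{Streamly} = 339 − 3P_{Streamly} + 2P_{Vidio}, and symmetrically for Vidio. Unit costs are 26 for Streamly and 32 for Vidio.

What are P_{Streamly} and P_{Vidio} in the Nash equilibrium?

105.375, 107.625

Streamly's profit: π = (P_{Streamly} − 26)(339 − 3P_{Streamly} + 2P_{Vidio}).
∂π/∂P_{Streamly} = 417 − 6P_{Streamly} + 2P_{Vidio} = 0 ⇒ P_{Streamly} = 69.5 + (1/3)P_{Vidio}.
Similarly P_{Vidio} = 72.5 + (1/3)P_{Streamly}.
Solving the two reaction functions simultaneously: (1 − (1/3)(1/3))P_{Streamly} = 69.5 + (1/3)·72.5, so (8/9)P_{Streamly} = 281/3 and P_{Streamly} = 105.375.
Then P_{Vidio} = 72.5 + (1/3)·105.375 = 107.625.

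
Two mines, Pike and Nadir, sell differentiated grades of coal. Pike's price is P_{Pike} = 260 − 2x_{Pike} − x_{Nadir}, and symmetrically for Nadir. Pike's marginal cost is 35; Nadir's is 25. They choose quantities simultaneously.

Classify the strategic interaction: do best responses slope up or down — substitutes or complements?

strategic substitutes

Mine Pike's profit: π = x_{Pike}(260 − 2x_{Pike} − x_{Nadir}) − 35x_{Pike}.
∂π/∂x_{Pike} = 225 − 4x_{Pike} − x_{Nadir} = 0 ⇒ x_{Pike} = 56.25 − 0.25x_{Nadir}.
The best-response slope dx_{Pike}/dx_{Nadir} = −0.25 < 0: the reaction function is downward-sloping, so the choices are strategic substitutes.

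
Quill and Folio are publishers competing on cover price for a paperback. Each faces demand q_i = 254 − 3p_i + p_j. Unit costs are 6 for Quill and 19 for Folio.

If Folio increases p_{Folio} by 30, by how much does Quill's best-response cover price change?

Quill's profit: π = (p_{Quill} − 6)(254 − 3p_{Quill} + p_{Folio}).
∂π/∂p_{Quill} = 272 − 6p_{Quill} + p_{Folio} = 0 ⇒ p_{Quill} = 136/3 + (1/6)p_{Folio}.
The reaction-function slope is 1/6, so a 30-unit rise in p_{Folio} moves p_{Quill} by 1/6 × 30 = 5. Quill's best response rises — the actions are strategic complements.

5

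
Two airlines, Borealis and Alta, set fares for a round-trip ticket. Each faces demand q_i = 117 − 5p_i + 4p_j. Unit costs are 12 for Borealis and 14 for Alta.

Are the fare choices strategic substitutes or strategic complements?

strategic complements

Borealis's profit: π = (p_{Borealis} − 12)(117 − 5p_{Borealis} + 4p_{Alta}).
∂π/∂p_{Borealis} = 177 − 10p_{Borealis} + 4p_{Alta} = 0 ⇒ p_{Borealis} = 17.7 + 0.4p_{Alta}.
The best-response slope dp_{Borealis}/dp_{Alta} = 0.4 > 0: the reaction function is upward-sloping, so the choices are strategic complements.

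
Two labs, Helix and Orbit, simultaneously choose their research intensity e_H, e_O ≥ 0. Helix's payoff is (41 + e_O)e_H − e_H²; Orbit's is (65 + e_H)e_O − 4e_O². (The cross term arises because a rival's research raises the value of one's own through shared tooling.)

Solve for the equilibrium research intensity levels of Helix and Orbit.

Expanding Helix's payoff: 41e_H + e_Oe_H − e_H².
∂π/∂e_H = 41 + e_O − 2e_H = 0, so e_H = 20.5 + 0.5e_O.
Likewise for Orbit: e_O = 8.125 + 0.125e_H.
Substituting the second reaction function into the first: e_H = 20.5 + 0.5(8.125 + 0.125e_H), which gives 0.9375e_H = 24.5625 ⇒ e_H = 26.2.
Then e_O = 8.125 + 0.125·26.2 = 11.4.

26.2, 11.4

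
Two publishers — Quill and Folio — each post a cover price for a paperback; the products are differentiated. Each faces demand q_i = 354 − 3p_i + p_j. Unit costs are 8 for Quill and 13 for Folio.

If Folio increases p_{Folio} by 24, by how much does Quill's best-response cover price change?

Quill's profit: π = (p_{Quill} − 8)(354 − 3p_{Quill} + p_{Folio}).
∂π/∂p_{Quill} = 378 − 6p_{Quill} + p_{Folio} = 0 ⇒ p_{Quill} = 63 + (1/6)p_{Folio}.
The reaction-function slope is 1/6, so a 24-unit rise in p_{Folio} moves p_{Quill} by 1/6 × 24 = 4. Quill's best response rises — the actions are strategic complements.

4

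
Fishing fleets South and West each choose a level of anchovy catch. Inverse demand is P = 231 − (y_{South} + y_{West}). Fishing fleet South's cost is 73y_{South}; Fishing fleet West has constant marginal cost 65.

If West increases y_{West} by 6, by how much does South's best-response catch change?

Fishing fleet South's profit: π = y_{South}(231 − (y_{South} + y_{West})) − 73y_{South}.
∂π/∂y_{South} = 158 − 2y_{South} − y_{West} = 0, so y_{South} = 79 − 0.5y_{West}.
The reaction-function slope is −0.5, so a 6-unit rise in y_{West} moves y_{South} by −0.5 × 6 = −3. South's best response falls — the actions are strategic substitutes.

-3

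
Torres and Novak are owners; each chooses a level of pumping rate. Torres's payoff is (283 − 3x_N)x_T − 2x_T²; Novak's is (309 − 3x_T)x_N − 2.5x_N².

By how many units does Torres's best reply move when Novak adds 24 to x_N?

Expanding Torres's payoff: 283x_T − 3x_Nx_T − 2x_T².
∂π/∂x_T = 283 − 3x_N − 4x_T = 0, so x_T = 70.75 − 0.75x_N.
The reaction-function slope is −0.75, so a 24-unit rise in x_N moves x_T by −0.75 × 24 = −18. Torres's best response falls — the actions are strategic substitutes.

-18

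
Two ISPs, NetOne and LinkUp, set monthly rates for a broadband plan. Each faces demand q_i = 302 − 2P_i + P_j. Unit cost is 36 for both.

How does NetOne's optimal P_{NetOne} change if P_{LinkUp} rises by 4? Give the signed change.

NetOne's profit: π = (P_{NetOne} − 36)(302 − 2P_{NetOne} + P_{LinkUp}).
∂π/∂P_{NetOne} = 374 − 4P_{NetOne} + P_{LinkUp} = 0 ⇒ P_{NetOne} = 93.5 + 0.25P_{LinkUp}.
The reaction-function slope is 0.25, so a 4-unit rise in P_{LinkUp} moves P_{NetOne} by 0.25 × 4 = 1. NetOne's best response rises — the actions are strategic complements.

1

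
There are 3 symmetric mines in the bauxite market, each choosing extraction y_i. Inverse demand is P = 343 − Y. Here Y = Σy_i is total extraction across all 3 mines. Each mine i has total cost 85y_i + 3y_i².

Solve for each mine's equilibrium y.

25.8

A representative mine's profit is π_i = y_i(343 − Y) − 85y_i − 3y_i², with Y = y_i + Σ_{j≠i} y_j.
First-order condition: 258 − 8y_i − Σ_{j≠i} y_j = 0.
In a symmetric equilibrium every mine chooses the same y, so Σ_{j≠i} y_j = 2y. The condition becomes 258 − 10y = 0, giving y = 258/10 = 25.8.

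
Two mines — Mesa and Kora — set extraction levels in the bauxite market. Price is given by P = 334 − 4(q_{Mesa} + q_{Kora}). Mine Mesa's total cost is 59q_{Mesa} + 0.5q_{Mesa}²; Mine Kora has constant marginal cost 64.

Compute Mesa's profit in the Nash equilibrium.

Mine Mesa's profit: π = q_{Mesa}(334 − 4(q_{Mesa} + q_{Kora})) − 59q_{Mesa} − 0.5q_{Mesa}².
∂π/∂q_{Mesa} = 275 − 9q_{Mesa} − 4q_{Kora} = 0, so q_{Mesa} = 275/9 − (4/9)q_{Kora}.
For Kora: ∂π/∂q_{Kora} = 270 − 8q_{Kora} − 4q_{Mesa} = 0 ⇒ q_{Kora} = 33.75 − 0.5q_{Mesa}.
Substituting the second reaction function into the first: q_{Mesa} = 275/9 − (4/9)(33.75 − 0.5q_{Mesa}), which gives (7/9)q_{Mesa} = 140/9 ⇒ q_{Mesa} = 20.
Then q_{Kora} = 33.75 − 0.5·20 = 23.75.
Price P = 334 − 4·43.75 = 159.
Mesa's profit: (159 − 59)·20 − 0.5(20)² = 1800.

1800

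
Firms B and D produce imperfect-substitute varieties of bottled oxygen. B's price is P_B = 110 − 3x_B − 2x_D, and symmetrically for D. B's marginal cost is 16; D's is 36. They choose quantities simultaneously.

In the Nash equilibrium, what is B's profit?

Firm B's profit: π = x_B(110 − 3x_B − 2x_D) − 16x_B.
∂π/∂x_B = 94 − 6x_B − 2x_D = 0 ⇒ x_B = 47/3 − (1/3)x_D.
Similarly x_D = 37/3 − (1/3)x_B.
Solving the two reaction functions simultaneously: (1 − (−1/3)(−1/3))x_B = 47/3 − (1/3)·(37/3), so (8/9)x_B = 104/9 and x_B = 13.
Then x_D = 37/3 − (1/3)·13 = 8.
P_B = 110 − 3·13 − 2·8 = 55.
Profit = (55 − 16)·13 = 507.

507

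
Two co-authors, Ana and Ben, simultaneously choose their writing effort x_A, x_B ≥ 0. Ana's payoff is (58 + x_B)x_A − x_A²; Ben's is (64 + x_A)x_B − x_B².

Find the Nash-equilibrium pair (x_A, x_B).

Expanding Ana's payoff: 58x_A + x_Bx_A − x_A².
∂π/∂x_A = 58 + x_B − 2x_A = 0, so x_A = 29 + 0.5x_B.
Likewise for Ben: x_B = 32 + 0.5x_A.
Substituting the second reaction function into the first: x_A = 29 + 0.5(32 + 0.5x_A), which gives 0.75x_A = 45 ⇒ x_A = 60.
Then x_B = 32 + 0.5·60 = 62.

60, 62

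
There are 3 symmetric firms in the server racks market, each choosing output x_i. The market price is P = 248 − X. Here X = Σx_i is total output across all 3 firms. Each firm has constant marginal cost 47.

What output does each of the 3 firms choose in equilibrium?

A representative firm's profit is π_i = x_i(248 − X) − 47x_i, with X = x_i + Σ_{j≠i} x_j.
First-order condition: 201 − 2x_i − Σ_{j≠i} x_j = 0.
With identical firms, set every x_j = x: then 201 − 2x − 2x = 0, i.e. x = 201/4 = 50.25.

50.25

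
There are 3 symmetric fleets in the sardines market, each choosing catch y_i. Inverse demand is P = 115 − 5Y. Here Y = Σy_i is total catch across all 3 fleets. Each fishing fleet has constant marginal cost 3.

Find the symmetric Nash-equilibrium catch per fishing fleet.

A representative fishing fleet's profit is π_i = y_i(115 − 5Y) − 3y_i, with Y = y_i + Σ_{j≠i} y_j.
First-order condition: 112 − 10y_i − 5Σ_{j≠i} y_j = 0.
Imposing symmetry (y_j = y for all j) turns Σ_{j≠i} y_j into 2y, so 112 = 20y and y = 5.6.

5.6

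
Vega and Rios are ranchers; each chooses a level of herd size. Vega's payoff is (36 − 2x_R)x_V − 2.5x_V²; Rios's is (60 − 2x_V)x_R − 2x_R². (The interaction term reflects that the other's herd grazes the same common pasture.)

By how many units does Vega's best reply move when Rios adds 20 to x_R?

Expanding Vega's payoff: 36x_V − 2x_Rx_V − 2.5x_V².
∂π/∂x_V = 36 − 2x_R − 5x_V = 0, so x_V = 7.2 − 0.4x_R.
The reaction-function slope is −0.4, so a 20-unit rise in x_R moves x_V by −0.4 × 20 = −8. Vega's best response falls — the actions are strategic substitutes.

-8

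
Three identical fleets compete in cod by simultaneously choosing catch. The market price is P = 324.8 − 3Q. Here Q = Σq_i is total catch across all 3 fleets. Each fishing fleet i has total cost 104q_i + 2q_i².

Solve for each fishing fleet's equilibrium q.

A representative fishing fleet's profit is π_i = q_i(324.8 − 3Q) − 104q_i − 2q_i², with Q = q_i + Σ_{j≠i} q_j.
First-order condition: 220.8 − 10q_i − 3Σ_{j≠i} q_j = 0.
In a symmetric equilibrium every fishing fleet chooses the same q, so Σ_{j≠i} q_j = 2q. The condition becomes 220.8 − 16q = 0, giving q = 220.8/16 = 13.8.

13.8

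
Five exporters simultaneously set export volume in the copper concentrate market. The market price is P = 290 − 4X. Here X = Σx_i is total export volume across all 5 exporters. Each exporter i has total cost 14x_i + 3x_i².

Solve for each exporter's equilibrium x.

9.2

A representative exporter's profit is π_i = x_i(290 − 4X) − 14x_i − 3x_i², with X = x_i + Σ_{j≠i} x_j.
First-order condition: 276 − 14x_i − 4Σ_{j≠i} x_j = 0.
With identical exporters, set every x_j = x: then 276 − 14x − 16x = 0, i.e. x = 276/30 = 9.2.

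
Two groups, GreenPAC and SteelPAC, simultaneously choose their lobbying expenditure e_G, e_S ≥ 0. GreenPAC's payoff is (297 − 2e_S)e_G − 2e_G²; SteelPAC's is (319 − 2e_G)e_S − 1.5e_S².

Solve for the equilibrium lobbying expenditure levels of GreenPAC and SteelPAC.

Expanding GreenPAC's payoff: 297e_G − 2e_Se_G − 2e_G².
∂π/∂e_G = 297 − 2e_S − 4e_G = 0, so e_G = 74.25 − 0.5e_S.
Likewise for SteelPAC: e_S = 319/3 − (2/3)e_G.
Plugging e_S into GreenPAC's best response: e_G = 74.25 − 0.5(319/3 − (2/3)e_G) ⇒ (2/3)e_G = 253/12, so e_G = 31.625.
Then e_S = 319/3 − (2/3)·31.625 = 85.25.

31.625, 85.25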